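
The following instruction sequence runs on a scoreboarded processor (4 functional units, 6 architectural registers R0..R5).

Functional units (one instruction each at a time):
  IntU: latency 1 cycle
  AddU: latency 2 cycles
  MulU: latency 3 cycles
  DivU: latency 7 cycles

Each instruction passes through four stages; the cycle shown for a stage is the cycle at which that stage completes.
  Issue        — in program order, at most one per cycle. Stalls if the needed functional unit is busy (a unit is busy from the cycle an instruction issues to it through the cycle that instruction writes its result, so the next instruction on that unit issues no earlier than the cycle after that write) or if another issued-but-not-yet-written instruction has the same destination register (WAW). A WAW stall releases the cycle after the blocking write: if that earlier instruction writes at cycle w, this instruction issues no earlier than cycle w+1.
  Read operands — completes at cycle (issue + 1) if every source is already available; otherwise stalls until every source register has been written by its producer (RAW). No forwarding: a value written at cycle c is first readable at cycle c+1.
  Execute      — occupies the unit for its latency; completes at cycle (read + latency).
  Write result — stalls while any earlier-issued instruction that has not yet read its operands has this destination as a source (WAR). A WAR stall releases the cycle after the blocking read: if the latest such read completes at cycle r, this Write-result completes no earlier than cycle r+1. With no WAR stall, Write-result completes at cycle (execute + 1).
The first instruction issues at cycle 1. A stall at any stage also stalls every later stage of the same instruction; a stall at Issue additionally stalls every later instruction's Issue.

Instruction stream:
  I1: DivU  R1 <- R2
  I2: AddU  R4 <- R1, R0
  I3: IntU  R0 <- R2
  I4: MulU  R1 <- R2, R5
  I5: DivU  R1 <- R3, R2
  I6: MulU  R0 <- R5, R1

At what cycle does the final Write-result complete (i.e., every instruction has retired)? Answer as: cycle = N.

cycle = 31

I1 -> (1, 2, 9, 10)
I2 -> (2, 11, 13, 14)  // RAW R1: wait I1 write@10
I3 -> (3, 4, 5, 12)  // WAR R0: wait I2 read@11
I4 -> (11, 12, 15, 16)  // WAW R1: wait I1 write@10
I5 -> (17, 18, 25, 26)  // WAW R1: wait I4 write@16
I6 -> (18, 27, 30, 31)  // RAW R1: wait I5 write@26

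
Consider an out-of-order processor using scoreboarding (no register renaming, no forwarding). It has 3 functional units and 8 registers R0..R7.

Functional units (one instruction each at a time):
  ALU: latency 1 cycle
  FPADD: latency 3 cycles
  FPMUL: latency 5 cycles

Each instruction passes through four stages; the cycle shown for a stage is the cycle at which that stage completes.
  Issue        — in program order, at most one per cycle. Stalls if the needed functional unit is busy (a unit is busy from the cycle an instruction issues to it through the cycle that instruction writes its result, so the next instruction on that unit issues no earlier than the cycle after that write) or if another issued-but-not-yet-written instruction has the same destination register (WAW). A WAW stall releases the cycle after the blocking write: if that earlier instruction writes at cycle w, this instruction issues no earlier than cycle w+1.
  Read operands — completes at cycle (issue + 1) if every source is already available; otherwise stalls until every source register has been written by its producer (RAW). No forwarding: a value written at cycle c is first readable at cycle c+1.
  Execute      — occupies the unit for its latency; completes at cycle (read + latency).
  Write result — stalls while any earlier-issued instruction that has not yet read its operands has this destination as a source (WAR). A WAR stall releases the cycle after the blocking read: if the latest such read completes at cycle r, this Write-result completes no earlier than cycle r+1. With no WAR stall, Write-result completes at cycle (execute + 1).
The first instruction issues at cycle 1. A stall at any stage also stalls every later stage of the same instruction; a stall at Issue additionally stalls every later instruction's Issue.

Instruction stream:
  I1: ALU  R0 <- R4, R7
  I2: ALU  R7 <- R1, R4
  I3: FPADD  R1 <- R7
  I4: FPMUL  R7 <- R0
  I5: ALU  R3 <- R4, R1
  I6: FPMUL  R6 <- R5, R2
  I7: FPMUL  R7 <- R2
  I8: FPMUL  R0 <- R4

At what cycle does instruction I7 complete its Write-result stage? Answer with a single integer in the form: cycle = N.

cycle = 32

I1: IS=1 RO=2 EX=3 WR=4
I2: IS=5 RO=6 EX=7 WR=8  [struct: ALU busy until I1 writes@4]
I3: IS=6 RO=9 EX=12 WR=13  [RAW R7: wait I2 write@8]
I4: IS=9 RO=10 EX=15 WR=16  [WAW R7: wait I2 write@8]
I5: IS=10 RO=14 EX=15 WR=16  [RAW R1: wait I3 write@13]
I6: IS=17 RO=18 EX=23 WR=24  [struct: FPMUL busy until I4 writes@16]
I7: IS=25 RO=26 EX=31 WR=32  [struct: FPMUL busy until I6 writes@24]
I8: IS=33 RO=34 EX=39 WR=40  [struct: FPMUL busy until I7 writes@32]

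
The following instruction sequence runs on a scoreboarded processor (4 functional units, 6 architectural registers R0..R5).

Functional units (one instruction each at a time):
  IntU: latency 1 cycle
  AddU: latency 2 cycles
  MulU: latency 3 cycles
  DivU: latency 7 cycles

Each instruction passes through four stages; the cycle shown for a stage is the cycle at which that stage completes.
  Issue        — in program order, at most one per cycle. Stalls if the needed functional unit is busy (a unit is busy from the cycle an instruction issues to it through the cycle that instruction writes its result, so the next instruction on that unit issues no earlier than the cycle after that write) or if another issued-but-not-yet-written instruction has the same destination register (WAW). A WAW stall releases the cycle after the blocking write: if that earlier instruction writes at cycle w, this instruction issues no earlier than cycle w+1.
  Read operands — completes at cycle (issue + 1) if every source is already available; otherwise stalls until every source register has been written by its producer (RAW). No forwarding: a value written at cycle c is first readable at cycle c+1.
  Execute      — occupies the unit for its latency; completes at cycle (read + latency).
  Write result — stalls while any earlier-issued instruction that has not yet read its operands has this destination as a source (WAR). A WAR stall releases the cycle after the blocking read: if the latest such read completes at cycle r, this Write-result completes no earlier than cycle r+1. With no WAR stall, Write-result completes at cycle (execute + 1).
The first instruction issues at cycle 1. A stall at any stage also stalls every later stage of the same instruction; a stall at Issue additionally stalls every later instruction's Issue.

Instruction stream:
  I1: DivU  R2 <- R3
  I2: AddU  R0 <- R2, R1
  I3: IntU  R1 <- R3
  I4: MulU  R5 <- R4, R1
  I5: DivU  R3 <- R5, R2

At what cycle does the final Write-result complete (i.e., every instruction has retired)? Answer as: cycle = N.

[I1] 1/2/9/10
[I2] 2/11/13/14  (RAW R2: wait I1 write@10)
[I3] 3/4/5/12  (WAR R1: wait I2 read@11)
[I4] 4/13/16/17  (RAW R1: wait I3 write@12)
[I5] 11/18/25/26  (struct: DivU busy until I1 writes@10; RAW R5: wait I4 write@17)

cycle = 26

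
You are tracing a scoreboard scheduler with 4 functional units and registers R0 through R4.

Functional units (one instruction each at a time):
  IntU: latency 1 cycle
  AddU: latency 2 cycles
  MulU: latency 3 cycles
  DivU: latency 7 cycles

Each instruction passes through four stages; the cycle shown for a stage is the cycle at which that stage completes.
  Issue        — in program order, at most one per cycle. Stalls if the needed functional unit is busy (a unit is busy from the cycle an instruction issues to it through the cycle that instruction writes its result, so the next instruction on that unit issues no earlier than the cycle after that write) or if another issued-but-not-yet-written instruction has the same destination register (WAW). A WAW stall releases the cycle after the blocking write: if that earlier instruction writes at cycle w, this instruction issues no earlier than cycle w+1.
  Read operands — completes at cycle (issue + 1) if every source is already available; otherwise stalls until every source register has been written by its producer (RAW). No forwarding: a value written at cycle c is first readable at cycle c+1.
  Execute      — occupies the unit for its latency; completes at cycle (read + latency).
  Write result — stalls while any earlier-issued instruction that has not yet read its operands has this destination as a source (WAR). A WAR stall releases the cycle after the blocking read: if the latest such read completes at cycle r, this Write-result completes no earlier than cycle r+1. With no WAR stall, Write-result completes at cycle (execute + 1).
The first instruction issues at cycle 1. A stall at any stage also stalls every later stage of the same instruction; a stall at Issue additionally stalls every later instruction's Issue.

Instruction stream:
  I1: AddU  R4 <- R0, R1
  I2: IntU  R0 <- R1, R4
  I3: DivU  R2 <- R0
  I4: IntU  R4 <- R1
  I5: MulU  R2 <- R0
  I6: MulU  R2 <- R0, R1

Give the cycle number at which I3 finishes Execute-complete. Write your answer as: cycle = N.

cycle = 16

  I1 | 1 | 2 | 4 | 5
  I2 | 2 | 6 | 7 | 8   RAW R4: wait I1 write@5
  I3 | 3 | 9 | 16 | 17   RAW R0: wait I2 write@8
  I4 | 9 | 10 | 11 | 12   struct: IntU busy until I2 writes@8
  I5 | 18 | 19 | 22 | 23   WAW R2: wait I3 write@17
  I6 | 24 | 25 | 28 | 29   struct: MulU busy until I5 writes@23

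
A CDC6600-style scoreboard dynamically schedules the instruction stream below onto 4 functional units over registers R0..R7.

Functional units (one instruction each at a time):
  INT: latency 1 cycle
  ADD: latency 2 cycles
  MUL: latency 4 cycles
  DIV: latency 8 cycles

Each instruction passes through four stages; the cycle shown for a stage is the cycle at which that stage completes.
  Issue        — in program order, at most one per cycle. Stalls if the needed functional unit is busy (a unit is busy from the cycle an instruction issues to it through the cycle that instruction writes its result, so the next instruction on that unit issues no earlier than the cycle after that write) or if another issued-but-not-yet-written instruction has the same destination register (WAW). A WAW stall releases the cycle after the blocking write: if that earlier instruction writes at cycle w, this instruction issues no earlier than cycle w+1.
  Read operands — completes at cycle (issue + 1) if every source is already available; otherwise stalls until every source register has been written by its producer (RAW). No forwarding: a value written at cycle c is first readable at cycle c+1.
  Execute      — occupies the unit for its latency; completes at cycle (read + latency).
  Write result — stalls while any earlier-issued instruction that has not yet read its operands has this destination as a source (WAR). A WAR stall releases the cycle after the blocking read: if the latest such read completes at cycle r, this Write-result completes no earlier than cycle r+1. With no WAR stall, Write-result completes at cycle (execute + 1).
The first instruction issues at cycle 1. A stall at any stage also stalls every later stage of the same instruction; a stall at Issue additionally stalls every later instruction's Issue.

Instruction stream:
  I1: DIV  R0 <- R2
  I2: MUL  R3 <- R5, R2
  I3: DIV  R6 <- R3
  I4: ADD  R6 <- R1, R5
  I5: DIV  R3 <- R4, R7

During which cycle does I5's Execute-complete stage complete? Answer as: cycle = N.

cycle = 33

[1] I1 issues→DIV
[2] I1 reads | I2 issues→MUL
[3] I2 reads
[7] I2 exec-done
[8] I2 writes R3
[10] I1 exec-done
[11] I1 writes R0
[12] I3 issues→DIV
[13] I3 reads
[21] I3 exec-done
[22] I3 writes R6
[23] I4 issues→ADD
[24] I4 reads | I5 issues→DIV
[25] I5 reads
[26] I4 exec-done
[27] I4 writes R6
[33] I5 exec-done
[34] I5 writes R3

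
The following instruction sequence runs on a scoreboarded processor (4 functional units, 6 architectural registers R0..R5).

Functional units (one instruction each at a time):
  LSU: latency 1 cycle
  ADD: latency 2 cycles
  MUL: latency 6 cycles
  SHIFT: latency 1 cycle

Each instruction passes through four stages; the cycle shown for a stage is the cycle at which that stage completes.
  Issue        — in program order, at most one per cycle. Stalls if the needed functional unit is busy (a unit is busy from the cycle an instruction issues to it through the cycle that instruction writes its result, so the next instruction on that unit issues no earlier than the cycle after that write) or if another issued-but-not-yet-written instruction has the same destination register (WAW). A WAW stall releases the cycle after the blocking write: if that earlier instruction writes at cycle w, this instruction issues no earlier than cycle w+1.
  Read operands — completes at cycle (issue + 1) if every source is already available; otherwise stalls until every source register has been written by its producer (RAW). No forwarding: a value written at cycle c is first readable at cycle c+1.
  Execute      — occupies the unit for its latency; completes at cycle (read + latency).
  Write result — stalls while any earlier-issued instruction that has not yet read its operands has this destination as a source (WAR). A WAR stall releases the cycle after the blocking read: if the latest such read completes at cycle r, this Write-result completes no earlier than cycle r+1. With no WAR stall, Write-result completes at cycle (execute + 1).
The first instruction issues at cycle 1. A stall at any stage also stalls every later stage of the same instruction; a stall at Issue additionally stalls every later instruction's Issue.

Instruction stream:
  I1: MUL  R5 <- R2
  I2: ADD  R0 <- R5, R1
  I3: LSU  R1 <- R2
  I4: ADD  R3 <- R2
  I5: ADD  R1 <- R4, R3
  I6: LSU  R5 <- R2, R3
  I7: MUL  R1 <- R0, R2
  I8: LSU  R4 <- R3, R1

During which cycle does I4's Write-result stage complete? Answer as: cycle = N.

cycle = 18

I1: IS=1 RO=2 EX=8 WR=9
I2: IS=2 RO=10 EX=12 WR=13  [RAW R5: wait I1 write@9]
I3: IS=3 RO=4 EX=5 WR=11  [WAR R1: wait I2 read@10]
I4: IS=14 RO=15 EX=17 WR=18  [struct: ADD busy until I2 writes@13]
I5: IS=19 RO=20 EX=22 WR=23  [struct: ADD busy until I4 writes@18]
I6: IS=20 RO=21 EX=22 WR=23
I7: IS=24 RO=25 EX=31 WR=32  [WAW R1: wait I5 write@23]
I8: IS=25 RO=33 EX=34 WR=35  [RAW R1: wait I7 write@32]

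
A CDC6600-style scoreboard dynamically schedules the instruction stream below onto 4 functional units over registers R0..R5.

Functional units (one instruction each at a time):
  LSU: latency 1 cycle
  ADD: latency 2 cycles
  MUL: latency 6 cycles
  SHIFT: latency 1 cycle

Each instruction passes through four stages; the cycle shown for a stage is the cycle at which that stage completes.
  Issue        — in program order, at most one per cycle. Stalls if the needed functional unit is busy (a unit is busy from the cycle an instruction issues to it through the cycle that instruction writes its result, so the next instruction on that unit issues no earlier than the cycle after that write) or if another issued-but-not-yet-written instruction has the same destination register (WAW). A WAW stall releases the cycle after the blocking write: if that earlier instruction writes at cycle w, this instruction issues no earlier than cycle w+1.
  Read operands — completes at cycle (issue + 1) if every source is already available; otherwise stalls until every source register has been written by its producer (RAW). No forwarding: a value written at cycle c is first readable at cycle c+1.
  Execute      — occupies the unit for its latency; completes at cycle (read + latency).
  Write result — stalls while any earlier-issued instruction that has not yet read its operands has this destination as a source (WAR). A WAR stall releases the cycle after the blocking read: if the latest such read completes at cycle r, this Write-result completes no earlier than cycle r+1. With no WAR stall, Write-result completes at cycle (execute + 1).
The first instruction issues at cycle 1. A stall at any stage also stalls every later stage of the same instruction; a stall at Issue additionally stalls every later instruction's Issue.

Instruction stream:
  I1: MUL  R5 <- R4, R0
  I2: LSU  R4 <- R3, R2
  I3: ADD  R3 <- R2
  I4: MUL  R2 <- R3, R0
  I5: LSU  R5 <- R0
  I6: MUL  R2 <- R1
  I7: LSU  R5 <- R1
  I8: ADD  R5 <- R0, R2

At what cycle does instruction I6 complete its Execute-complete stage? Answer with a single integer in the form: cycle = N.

cycle = 26

  I1 | 1 | 2 | 8 | 9
  I2 | 2 | 3 | 4 | 5
  I3 | 3 | 4 | 6 | 7
  I4 | 10 | 11 | 17 | 18   struct: MUL busy until I1 writes@9
  I5 | 11 | 12 | 13 | 14
  I6 | 19 | 20 | 26 | 27   struct: MUL busy until I4 writes@18
  I7 | 20 | 21 | 22 | 23
  I8 | 24 | 28 | 30 | 31   WAW R5: wait I7 write@23 · RAW R2: wait I6 write@27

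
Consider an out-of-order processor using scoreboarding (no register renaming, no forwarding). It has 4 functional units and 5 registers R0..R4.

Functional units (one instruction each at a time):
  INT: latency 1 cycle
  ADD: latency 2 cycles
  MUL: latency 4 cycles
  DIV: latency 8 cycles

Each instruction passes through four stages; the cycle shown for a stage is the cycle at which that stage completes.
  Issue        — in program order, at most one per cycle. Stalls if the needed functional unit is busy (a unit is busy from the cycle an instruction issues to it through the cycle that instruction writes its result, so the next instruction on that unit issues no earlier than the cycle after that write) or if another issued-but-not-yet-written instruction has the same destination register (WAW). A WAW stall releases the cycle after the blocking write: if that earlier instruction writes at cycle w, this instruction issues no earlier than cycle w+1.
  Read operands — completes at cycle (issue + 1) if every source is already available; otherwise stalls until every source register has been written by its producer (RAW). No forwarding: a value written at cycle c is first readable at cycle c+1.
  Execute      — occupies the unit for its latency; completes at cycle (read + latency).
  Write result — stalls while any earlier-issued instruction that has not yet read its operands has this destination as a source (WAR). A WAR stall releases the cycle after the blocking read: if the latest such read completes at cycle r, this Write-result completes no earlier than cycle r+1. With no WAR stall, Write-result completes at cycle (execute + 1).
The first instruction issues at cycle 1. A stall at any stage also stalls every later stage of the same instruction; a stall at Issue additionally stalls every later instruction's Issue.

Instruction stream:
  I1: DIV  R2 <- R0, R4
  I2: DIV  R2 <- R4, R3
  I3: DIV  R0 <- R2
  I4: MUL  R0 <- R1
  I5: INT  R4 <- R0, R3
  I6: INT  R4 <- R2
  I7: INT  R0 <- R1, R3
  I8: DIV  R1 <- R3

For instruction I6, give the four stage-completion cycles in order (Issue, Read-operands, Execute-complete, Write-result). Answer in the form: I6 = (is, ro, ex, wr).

I1  is:1  ro:2  ex:10  wr:11
I2  is:12  ro:13  ex:21  wr:22  — struct: DIV busy until I1 writes@11
I3  is:23  ro:24  ex:32  wr:33  — struct: DIV busy until I2 writes@22
I4  is:34  ro:35  ex:39  wr:40  — WAW R0: wait I3 write@33
I5  is:35  ro:41  ex:42  wr:43  — RAW R0: wait I4 write@40
I6  is:44  ro:45  ex:46  wr:47  — struct: INT busy until I5 writes@43
I7  is:48  ro:49  ex:50  wr:51  — struct: INT busy until I6 writes@47
I8  is:49  ro:50  ex:58  wr:59

I6 = (44, 45, 46, 47)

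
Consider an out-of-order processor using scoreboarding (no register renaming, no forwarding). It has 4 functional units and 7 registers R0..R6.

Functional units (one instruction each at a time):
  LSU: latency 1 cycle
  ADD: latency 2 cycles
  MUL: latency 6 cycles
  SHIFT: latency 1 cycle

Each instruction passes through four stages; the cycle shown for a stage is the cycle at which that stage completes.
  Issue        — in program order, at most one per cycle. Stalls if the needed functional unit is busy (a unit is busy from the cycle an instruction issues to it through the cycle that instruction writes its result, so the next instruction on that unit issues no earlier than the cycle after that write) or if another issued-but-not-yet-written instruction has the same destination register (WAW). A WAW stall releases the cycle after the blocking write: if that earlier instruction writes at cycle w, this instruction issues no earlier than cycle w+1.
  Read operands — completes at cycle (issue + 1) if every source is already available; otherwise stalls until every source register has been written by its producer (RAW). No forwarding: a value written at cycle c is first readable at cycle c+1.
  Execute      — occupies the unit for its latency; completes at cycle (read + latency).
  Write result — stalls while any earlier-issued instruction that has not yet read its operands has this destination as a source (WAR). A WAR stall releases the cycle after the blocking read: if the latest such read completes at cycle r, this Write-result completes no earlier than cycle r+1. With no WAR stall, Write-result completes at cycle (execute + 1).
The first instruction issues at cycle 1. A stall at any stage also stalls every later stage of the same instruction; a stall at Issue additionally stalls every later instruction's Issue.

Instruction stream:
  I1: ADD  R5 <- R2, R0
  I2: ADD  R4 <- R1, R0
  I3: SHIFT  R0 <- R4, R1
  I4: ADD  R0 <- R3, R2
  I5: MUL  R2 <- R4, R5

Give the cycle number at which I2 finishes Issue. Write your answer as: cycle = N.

  I1 | 1 | 2 | 4 | 5
  I2 | 6 | 7 | 9 | 10   struct: ADD busy until I1 writes@5
  I3 | 7 | 11 | 12 | 13   RAW R4: wait I2 write@10
  I4 | 14 | 15 | 17 | 18   WAW R0: wait I3 write@13
  I5 | 15 | 16 | 22 | 23

cycle = 6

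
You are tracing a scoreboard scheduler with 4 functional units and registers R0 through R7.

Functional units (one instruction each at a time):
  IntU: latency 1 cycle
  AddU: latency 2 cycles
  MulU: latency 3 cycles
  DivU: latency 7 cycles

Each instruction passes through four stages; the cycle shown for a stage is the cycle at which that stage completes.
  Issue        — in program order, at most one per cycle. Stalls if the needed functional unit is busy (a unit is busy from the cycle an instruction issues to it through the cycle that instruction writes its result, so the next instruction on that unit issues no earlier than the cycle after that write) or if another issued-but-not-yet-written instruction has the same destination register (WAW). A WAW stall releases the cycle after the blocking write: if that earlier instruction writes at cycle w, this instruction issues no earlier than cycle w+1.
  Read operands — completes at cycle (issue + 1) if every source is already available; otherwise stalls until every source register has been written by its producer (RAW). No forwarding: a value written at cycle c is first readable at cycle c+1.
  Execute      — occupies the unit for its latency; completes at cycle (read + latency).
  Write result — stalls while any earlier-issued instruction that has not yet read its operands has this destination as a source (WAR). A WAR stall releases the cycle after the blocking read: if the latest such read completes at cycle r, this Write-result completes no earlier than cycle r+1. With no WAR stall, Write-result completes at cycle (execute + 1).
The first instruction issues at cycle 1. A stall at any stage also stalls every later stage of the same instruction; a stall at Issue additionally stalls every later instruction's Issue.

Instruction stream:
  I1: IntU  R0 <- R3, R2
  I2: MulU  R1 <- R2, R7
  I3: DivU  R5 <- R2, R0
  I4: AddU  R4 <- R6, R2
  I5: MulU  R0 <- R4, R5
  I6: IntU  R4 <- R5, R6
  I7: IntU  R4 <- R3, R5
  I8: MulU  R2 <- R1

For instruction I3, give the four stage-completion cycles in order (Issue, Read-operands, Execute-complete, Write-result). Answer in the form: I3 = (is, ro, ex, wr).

[1] I1 issues→IntU
[2] I1 reads; I2 issues→MulU
[3] I1 exec-done; I2 reads; I3 issues→DivU
[4] I1 writes R0; I4 issues→AddU
[5] I3 reads; I4 reads
[6] I2 exec-done
[7] I2 writes R1; I4 exec-done
[8] I4 writes R4; I5 issues→MulU
[9] I6 issues→IntU
[12] I3 exec-done
[13] I3 writes R5
[14] I5 reads; I6 reads
[15] I6 exec-done
[16] I6 writes R4
[17] I5 exec-done; I7 issues→IntU
[18] I5 writes R0; I7 reads
[19] I7 exec-done; I8 issues→MulU
[20] I7 writes R4; I8 reads
[23] I8 exec-done
[24] I8 writes R2

I3 = (3, 5, 12, 13)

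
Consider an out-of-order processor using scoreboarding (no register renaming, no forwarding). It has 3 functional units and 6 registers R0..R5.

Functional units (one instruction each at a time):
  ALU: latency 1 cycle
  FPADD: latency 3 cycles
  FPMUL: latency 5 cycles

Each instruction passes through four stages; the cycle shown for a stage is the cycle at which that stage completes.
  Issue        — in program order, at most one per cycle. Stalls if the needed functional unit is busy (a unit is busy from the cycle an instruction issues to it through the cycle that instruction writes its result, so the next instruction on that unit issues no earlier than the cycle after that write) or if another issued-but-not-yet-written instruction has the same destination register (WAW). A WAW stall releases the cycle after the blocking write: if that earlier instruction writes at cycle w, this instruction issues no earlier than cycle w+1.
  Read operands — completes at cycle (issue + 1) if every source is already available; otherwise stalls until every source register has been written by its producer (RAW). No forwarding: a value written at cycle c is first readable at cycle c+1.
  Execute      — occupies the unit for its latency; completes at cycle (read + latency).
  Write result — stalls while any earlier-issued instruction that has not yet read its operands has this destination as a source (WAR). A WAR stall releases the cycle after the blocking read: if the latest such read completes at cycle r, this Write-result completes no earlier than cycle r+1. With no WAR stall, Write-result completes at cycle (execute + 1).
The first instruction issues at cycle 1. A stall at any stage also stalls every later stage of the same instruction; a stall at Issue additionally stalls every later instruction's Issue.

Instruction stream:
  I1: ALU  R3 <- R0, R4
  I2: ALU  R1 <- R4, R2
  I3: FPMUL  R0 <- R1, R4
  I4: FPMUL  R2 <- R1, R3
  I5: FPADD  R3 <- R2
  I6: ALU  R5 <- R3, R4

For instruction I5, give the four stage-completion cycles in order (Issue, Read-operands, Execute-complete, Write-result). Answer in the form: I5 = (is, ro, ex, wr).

I5 = (17, 24, 27, 28)

I1  is:1  ro:2  ex:3  wr:4
I2  is:5  ro:6  ex:7  wr:8  — struct: ALU busy until I1 writes@4
I3  is:6  ro:9  ex:14  wr:15  — RAW R1: wait I2 write@8
I4  is:16  ro:17  ex:22  wr:23  — struct: FPMUL busy until I3 writes@15
I5  is:17  ro:24  ex:27  wr:28  — RAW R2: wait I4 write@23
I6  is:18  ro:29  ex:30  wr:31  — RAW R3: wait I5 write@28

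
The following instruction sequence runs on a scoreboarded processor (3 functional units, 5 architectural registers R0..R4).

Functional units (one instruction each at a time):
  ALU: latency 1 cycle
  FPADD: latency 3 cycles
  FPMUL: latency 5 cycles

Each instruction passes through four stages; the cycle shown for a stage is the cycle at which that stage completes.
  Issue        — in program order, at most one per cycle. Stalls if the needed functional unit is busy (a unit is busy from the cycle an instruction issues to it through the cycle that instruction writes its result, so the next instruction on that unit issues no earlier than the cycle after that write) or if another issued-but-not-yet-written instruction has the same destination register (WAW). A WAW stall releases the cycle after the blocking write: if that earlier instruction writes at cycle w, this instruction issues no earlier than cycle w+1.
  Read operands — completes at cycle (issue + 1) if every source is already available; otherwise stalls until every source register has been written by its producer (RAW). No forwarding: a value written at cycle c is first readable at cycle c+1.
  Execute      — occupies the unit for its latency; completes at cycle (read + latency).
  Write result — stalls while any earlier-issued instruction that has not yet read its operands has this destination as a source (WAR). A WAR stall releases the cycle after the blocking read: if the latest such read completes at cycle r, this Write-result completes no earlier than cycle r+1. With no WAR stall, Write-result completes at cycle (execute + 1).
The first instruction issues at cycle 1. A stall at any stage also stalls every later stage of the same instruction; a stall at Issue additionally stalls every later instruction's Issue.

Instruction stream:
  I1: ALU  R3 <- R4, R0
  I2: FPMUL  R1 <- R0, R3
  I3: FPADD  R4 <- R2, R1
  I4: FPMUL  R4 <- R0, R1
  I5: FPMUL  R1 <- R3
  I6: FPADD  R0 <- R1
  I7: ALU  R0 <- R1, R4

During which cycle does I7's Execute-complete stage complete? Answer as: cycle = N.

cycle = 40

I1  is:1  ro:2  ex:3  wr:4
I2  is:2  ro:5  ex:10  wr:11  — RAW R3: wait I1 write@4
I3  is:3  ro:12  ex:15  wr:16  — RAW R1: wait I2 write@11
I4  is:17  ro:18  ex:23  wr:24  — WAW R4: wait I3 write@16
I5  is:25  ro:26  ex:31  wr:32  — struct: FPMUL busy until I4 writes@24
I6  is:26  ro:33  ex:36  wr:37  — RAW R1: wait I5 write@32
I7  is:38  ro:39  ex:40  wr:41  — WAW R0: wait I6 write@37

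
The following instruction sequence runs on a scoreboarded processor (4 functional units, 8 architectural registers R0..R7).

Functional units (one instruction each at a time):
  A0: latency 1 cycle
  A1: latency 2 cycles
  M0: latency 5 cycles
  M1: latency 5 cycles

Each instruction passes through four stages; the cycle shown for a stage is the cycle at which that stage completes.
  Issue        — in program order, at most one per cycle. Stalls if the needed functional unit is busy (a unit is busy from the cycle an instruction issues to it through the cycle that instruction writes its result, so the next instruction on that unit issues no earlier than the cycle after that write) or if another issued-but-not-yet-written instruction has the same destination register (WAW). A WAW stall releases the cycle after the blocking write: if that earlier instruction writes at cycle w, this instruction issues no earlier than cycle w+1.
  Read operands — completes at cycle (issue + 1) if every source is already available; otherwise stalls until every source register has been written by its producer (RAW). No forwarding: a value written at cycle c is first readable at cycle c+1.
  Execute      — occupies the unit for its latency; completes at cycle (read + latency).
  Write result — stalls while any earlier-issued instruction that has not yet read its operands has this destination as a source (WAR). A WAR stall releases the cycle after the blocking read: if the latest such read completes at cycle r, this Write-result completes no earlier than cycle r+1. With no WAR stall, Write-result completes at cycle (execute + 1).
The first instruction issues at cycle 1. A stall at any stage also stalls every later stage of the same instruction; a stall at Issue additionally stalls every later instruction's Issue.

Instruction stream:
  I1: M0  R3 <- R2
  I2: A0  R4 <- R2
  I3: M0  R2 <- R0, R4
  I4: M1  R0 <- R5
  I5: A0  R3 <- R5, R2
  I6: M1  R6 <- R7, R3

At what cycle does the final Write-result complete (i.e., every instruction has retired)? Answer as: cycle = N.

cycle = 26

I1  is:1  ro:2  ex:7  wr:8
I2  is:2  ro:3  ex:4  wr:5
I3  is:9  ro:10  ex:15  wr:16  — struct: M0 busy until I1 writes@8
I4  is:10  ro:11  ex:16  wr:17
I5  is:11  ro:17  ex:18  wr:19  — RAW R2: wait I3 write@16
I6  is:18  ro:20  ex:25  wr:26  — struct: M1 busy until I4 writes@17, RAW R3: wait I5 write@19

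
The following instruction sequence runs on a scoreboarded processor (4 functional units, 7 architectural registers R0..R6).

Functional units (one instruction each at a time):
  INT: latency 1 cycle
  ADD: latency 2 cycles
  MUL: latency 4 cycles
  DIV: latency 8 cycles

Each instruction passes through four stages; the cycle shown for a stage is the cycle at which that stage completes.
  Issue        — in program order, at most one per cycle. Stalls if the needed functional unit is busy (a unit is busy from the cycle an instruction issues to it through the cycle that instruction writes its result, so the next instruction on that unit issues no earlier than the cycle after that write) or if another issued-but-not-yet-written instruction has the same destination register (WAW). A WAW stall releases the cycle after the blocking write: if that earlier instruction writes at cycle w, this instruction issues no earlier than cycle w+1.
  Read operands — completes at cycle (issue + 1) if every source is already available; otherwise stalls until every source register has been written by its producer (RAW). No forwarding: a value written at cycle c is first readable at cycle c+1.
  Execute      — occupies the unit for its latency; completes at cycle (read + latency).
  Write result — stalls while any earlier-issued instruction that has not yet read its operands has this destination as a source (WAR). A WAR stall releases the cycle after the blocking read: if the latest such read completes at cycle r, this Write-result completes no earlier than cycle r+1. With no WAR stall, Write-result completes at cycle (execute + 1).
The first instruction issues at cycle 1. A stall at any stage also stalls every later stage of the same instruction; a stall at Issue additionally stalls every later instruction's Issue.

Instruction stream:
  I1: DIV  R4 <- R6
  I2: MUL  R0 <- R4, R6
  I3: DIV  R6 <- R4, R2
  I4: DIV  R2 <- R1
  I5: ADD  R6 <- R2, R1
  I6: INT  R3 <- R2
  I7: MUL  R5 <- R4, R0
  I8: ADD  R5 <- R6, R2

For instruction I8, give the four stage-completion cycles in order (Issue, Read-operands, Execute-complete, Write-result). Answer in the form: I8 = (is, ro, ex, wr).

I8 = (38, 39, 41, 42)

c1: I1→DIV
c2: I1 RO | I2→MUL
c10: I1 EX
c11: I1 WR R4
c12: I2 RO | I3→DIV
c13: I3 RO
c16: I2 EX
c17: I2 WR R0
c21: I3 EX
c22: I3 WR R6
c23: I4→DIV
c24: I4 RO | I5→ADD
c25: I6→INT
c26: I7→MUL
c27: I7 RO
c31: I7 EX
c32: I4 EX | I7 WR R5
c33: I4 WR R2
c34: I5 RO | I6 RO
c35: I6 EX
c36: I5 EX | I6 WR R3
c37: I5 WR R6
c38: I8→ADD
c39: I8 RO
c41: I8 EX
c42: I8 WR R5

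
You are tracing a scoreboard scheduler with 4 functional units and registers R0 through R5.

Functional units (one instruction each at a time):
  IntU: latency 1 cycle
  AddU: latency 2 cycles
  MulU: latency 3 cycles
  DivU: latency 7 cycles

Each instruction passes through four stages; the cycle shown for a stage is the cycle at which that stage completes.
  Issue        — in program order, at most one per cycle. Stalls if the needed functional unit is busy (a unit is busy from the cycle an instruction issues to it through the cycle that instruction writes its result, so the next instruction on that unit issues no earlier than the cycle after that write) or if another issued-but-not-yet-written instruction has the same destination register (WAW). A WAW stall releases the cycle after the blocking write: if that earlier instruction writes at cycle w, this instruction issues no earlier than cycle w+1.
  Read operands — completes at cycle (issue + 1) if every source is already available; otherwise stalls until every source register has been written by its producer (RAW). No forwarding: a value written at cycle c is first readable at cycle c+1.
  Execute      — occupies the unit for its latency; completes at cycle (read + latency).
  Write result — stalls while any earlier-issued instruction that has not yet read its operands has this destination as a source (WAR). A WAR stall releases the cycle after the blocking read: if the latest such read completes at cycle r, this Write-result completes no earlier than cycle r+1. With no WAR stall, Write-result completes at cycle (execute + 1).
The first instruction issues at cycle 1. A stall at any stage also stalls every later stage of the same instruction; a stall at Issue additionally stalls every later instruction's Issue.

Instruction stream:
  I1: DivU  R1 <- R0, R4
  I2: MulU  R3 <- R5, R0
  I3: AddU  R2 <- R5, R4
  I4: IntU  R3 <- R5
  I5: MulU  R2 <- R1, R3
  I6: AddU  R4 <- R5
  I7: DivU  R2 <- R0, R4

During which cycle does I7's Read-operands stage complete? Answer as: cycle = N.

t=1  I1→DivU
t=2  I1 RO | I2→MulU
t=3  I2 RO | I3→AddU
t=4  I3 RO
t=6  I2 EX | I3 EX
t=7  I2 WR R3 | I3 WR R2
t=8  I4→IntU
t=9  I1 EX | I4 RO | I5→MulU
t=10  I1 WR R1 | I4 EX | I6→AddU
t=11  I4 WR R3 | I6 RO
t=12  I5 RO
t=13  I6 EX
t=14  I6 WR R4
t=15  I5 EX
t=16  I5 WR R2
t=17  I7→DivU
t=18  I7 RO
t=25  I7 EX
t=26  I7 WR R2

cycle = 18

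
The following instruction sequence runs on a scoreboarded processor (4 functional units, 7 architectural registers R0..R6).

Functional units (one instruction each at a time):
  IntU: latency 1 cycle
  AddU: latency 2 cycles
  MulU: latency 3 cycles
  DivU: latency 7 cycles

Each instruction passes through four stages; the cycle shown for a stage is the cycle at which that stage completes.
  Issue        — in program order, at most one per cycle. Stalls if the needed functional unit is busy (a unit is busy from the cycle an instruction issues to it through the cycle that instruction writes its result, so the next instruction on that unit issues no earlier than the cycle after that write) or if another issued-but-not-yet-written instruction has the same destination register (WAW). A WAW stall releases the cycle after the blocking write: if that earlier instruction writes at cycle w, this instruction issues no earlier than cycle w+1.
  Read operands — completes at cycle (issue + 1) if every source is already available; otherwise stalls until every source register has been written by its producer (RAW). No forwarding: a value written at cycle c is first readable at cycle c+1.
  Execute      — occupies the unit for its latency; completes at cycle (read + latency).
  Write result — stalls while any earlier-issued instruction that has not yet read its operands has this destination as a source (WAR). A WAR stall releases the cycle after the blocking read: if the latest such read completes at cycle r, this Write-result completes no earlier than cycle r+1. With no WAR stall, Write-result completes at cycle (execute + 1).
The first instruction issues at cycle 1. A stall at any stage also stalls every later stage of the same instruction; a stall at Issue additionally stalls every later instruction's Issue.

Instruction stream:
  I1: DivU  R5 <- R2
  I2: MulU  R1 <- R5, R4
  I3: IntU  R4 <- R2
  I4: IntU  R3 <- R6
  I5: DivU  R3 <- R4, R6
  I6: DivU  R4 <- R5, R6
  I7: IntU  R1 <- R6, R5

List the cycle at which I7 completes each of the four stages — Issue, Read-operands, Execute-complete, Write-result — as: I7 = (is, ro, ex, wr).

I1 -> (1, 2, 9, 10)
I2 -> (2, 11, 14, 15)  // RAW R5: wait I1 write@10
I3 -> (3, 4, 5, 12)  // WAR R4: wait I2 read@11
I4 -> (13, 14, 15, 16)  // struct: IntU busy until I3 writes@12
I5 -> (17, 18, 25, 26)  // WAW R3: wait I4 write@16
I6 -> (27, 28, 35, 36)  // struct: DivU busy until I5 writes@26
I7 -> (28, 29, 30, 31)

I7 = (28, 29, 30, 31)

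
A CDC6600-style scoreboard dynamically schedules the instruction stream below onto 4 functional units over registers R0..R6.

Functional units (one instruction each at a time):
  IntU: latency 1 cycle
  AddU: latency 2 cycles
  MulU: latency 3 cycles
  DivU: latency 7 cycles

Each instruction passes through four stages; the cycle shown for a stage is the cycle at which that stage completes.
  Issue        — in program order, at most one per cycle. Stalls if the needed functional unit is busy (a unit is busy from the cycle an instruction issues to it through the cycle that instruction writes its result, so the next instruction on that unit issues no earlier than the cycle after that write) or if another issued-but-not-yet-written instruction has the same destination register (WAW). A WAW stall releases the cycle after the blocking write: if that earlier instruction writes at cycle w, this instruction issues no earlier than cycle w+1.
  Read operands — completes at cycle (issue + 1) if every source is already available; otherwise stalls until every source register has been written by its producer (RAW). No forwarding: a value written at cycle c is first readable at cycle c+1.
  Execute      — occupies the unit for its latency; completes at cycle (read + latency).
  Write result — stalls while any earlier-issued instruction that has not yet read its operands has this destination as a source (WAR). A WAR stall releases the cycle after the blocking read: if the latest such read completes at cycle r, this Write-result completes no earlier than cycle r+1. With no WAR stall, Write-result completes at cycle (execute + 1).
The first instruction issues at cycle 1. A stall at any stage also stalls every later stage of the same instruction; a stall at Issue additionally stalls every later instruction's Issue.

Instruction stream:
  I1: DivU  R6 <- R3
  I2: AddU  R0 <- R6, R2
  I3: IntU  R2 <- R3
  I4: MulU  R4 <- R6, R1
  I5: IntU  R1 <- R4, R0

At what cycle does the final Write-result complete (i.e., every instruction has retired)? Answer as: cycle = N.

cycle = 18

cycle 1: I1 dispatched to DivU
cycle 2: I1 operands ready, I2 dispatched to AddU
cycle 3: I3 dispatched to IntU
cycle 4: I3 operands ready, I4 dispatched to MulU
cycle 5: I3 complete
cycle 9: I1 complete
cycle 10: R6←I1
cycle 11: I2 operands ready, I4 operands ready
cycle 12: R2←I3
cycle 13: I2 complete, I5 dispatched to IntU
cycle 14: R0←I2, I4 complete
cycle 15: R4←I4
cycle 16: I5 operands ready
cycle 17: I5 complete
cycle 18: R1←I5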